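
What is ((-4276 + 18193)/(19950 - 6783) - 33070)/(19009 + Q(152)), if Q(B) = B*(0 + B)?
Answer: -6310417/8036259 ≈ -0.78524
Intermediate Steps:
Q(B) = B**2 (Q(B) = B*B = B**2)
((-4276 + 18193)/(19950 - 6783) - 33070)/(19009 + Q(152)) = ((-4276 + 18193)/(19950 - 6783) - 33070)/(19009 + 152**2) = (13917/13167 - 33070)/(19009 + 23104) = (13917*(1/13167) - 33070)/42113 = (4639/4389 - 33070)*(1/42113) = -145139591/4389*1/42113 = -6310417/8036259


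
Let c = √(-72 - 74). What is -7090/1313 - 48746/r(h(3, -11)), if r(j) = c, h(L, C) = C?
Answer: -7090/1313 + 24373*I*√146/73 ≈ -5.3998 + 4034.2*I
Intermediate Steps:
c = I*√146 (c = √(-146) = I*√146 ≈ 12.083*I)
r(j) = I*√146
-7090/1313 - 48746/r(h(3, -11)) = -7090/1313 - 48746*(-I*√146/146) = -7090*1/1313 - (-24373)*I*√146/73 = -7090/1313 + 24373*I*√146/73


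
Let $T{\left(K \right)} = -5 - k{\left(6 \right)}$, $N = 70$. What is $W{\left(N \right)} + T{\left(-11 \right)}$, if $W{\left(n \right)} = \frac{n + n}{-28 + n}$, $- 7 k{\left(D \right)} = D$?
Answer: $- \frac{17}{21} \approx -0.80952$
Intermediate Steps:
$k{\left(D \right)} = - \frac{D}{7}$
$W{\left(n \right)} = \frac{2 n}{-28 + n}$
$T{\left(K \right)} = - \frac{29}{7}$ ($T{\left(K \right)} = -5 - \left(- \frac{1}{7}\right) 6 = -5 - - \frac{6}{7} = -5 + \frac{6}{7} = - \frac{29}{7}$)
$W{\left(N \right)} + T{\left(-11 \right)} = 2 \cdot 70 \frac{1}{-28 + 70} - \frac{29}{7} = 2 \cdot 70 \cdot \frac{1}{42} - \frac{29}{7} = \frac{10}{3} - \frac{29}{7} = - \frac{17}{21}$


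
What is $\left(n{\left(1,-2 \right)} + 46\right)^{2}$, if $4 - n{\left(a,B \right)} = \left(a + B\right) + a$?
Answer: $2500$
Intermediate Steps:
$n{\left(a,B \right)} = 4 - B - 2 a$ ($n{\left(a,B \right)} = 4 - \left(\left(a + B\right) + a\right) = 4 - \left(\left(B + a\right) + a\right) = 4 - \left(B + 2 a\right) = 4 - B - 2 a$)
$\left(n{\left(1,-2 \right)} + 46\right)^{2} = \left(\left(4 - -2 - 2\right) + 46\right)^{2} = \left(\left(4 + 2 - 2\right) + 46\right)^{2} = \left(4 + 46\right)^{2} = 50^{2} = 2500$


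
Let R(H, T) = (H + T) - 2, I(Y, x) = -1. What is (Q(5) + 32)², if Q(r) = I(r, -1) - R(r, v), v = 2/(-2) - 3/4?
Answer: 14161/16 ≈ 885.06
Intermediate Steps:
v = -7/4 (v = 2*(-½) - 3*¼ = -1 - ¾ = -7/4 ≈ -1.7500)
R(H, T) = -2 + H + T
Q(r) = 11/4 - r (Q(r) = -1 - (-2 + r - 7/4) = -1 - (-15/4 + r) = -1 + (15/4 - r) = 11/4 - r)
(Q(5) + 32)² = ((11/4 - 1*5) + 32)² = ((11/4 - 5) + 32)² = (-9/4 + 32)² = (119/4)² = 14161/16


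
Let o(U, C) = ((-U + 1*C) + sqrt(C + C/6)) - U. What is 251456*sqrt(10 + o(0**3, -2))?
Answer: 251456*sqrt(72 + 3*I*sqrt(21))/3 ≈ 7.1443e+5 + 67596.0*I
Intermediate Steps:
o(U, C) = C - 2*U + sqrt(42)*sqrt(C)/6 (o(U, C) = ((-U + C) + sqrt(C + C*(1/6))) - U = ((C - U) + sqrt(C + C/6)) - U = ((C - U) + sqrt(7*C/6)) - U = ((C - U) + sqrt(42)*sqrt(C)/6) - U = (C - U + sqrt(42)*sqrt(C)/6) - U = C - 2*U + sqrt(42)*sqrt(C)/6)
251456*sqrt(10 + o(0**3, -2)) = 251456*sqrt(10 + (-2 - 2*0**3 + sqrt(42)*sqrt(-2)/6)) = 251456*sqrt(10 + (-2 - 2*0 + sqrt(42)*(I*sqrt(2))/6)) = 251456*sqrt(10 + (-2 + 0 + I*sqrt(21)/3)) = 251456*sqrt(10 + (-2 + I*sqrt(21)/3)) = 251456*sqrt(8 + I*sqrt(21)/3)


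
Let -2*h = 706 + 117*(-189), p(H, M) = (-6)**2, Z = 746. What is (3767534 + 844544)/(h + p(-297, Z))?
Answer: 9224156/21479 ≈ 429.45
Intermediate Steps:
p(H, M) = 36
h = 21407/2 (h = -(706 + 117*(-189))/2 = -(706 - 22113)/2 = -1/2*(-21407) = 21407/2 ≈ 10704.)
(3767534 + 844544)/(h + p(-297, Z)) = (3767534 + 844544)/(21407/2 + 36) = 4612078/(21479/2) = 4612078*(2/21479) = 9224156/21479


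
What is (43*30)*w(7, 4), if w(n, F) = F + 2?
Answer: 7740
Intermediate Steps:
w(n, F) = 2 + F
(43*30)*w(7, 4) = (43*30)*(2 + 4) = 1290*6 = 7740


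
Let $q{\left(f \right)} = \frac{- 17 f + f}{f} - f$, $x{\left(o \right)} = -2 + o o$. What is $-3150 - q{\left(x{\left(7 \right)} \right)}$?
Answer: $-3087$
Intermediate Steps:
$x{\left(o \right)} = -2 + o^{2}$
$q{\left(f \right)} = -16 - f$ ($q{\left(f \right)} = \frac{\left(-16\right) f}{f} - f = -16 - f$)
$-3150 - q{\left(x{\left(7 \right)} \right)} = -3150 - \left(-16 - \left(-2 + 7^{2}\right)\right) = -3150 - \left(-16 - \left(-2 + 49\right)\right) = -3150 - \left(-16 - 47\right) = -3150 - -63 = -3150 + 63 = -3087$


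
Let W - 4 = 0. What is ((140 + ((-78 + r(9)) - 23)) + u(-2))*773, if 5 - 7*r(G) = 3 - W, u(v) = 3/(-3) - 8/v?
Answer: 231900/7 ≈ 33129.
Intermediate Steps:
W = 4 (W = 4 + 0 = 4)
u(v) = -1 - 8/v (u(v) = 3*(-⅓) - 8/v = -1 - 8/v)
r(G) = 6/7 (r(G) = 5/7 - (3 - 1*4)/7 = 5/7 - (3 - 4)/7 = 5/7 - ⅐*(-1) = 5/7 + ⅐ = 6/7)
((140 + ((-78 + r(9)) - 23)) + u(-2))*773 = ((140 + ((-78 + 6/7) - 23)) + (-8 - 1*(-2))/(-2))*773 = ((140 + (-540/7 - 23)) - (-8 + 2)/2)*773 = ((140 - 701/7) - ½*(-6))*773 = (279/7 + 3)*773 = (300/7)*773 = 231900/7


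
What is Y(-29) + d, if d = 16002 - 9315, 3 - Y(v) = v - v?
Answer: 6690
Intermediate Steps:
Y(v) = 3 (Y(v) = 3 - (v - v) = 3 - 1*0 = 3 + 0 = 3)
d = 6687
Y(-29) + d = 3 + 6687 = 6690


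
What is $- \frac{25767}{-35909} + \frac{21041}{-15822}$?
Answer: $- \frac{347875795}{568152198} \approx -0.61229$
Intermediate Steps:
$- \frac{25767}{-35909} + \frac{21041}{-15822} = \left(-25767\right) \left(- \frac{1}{35909}\right) + 21041 \left(- \frac{1}{15822}\right) = \frac{25767}{35909} - \frac{21041}{15822} = - \frac{347875795}{568152198}$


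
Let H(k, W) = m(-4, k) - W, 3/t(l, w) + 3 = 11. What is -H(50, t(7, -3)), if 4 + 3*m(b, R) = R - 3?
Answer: -335/24 ≈ -13.958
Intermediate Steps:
m(b, R) = -7/3 + R/3 (m(b, R) = -4/3 + (R - 3)/3 = -4/3 + (-3 + R)/3 = -4/3 + (-1 + R/3) = -7/3 + R/3)
t(l, w) = 3/8 (t(l, w) = 3/(-3 + 11) = 3/8)
H(k, W) = -7/3 - W + k/3 (H(k, W) = (-7/3 + k/3) - W = -7/3 - W + k/3)
-H(50, t(7, -3)) = -(-7/3 - 1*3/8 + (⅓)*50) = -(-7/3 - 3/8 + 50/3) = -1*335/24 = -335/24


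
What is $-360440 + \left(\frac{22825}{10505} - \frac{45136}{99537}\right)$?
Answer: $- \frac{6852496522601}{19011567} \approx -3.6044 \cdot 10^{5}$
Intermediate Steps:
$-360440 + \left(\frac{22825}{10505} - \frac{45136}{99537}\right) = -360440 + \left(22825 \cdot \frac{1}{10505} - \frac{45136}{99537}\right) = -360440 + \left(\frac{415}{191} - \frac{45136}{99537}\right) = -360440 + \frac{32686879}{19011567} = - \frac{6852496522601}{19011567}$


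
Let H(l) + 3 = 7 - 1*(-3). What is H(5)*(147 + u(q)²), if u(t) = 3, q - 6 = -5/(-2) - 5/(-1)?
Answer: 1092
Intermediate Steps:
H(l) = 7 (H(l) = -3 + (7 - 1*(-3)) = -3 + (7 + 3) = -3 + 10 = 7)
q = 27/2 (q = 6 + (-5/(-2) - 5/(-1)) = 6 + (-5*(-½) - 5*(-1)) = 6 + (5/2 + 5) = 6 + 15/2 = 27/2 ≈ 13.500)
H(5)*(147 + u(q)²) = 7*(147 + 3²) = 7*(147 + 9) = 7*156 = 1092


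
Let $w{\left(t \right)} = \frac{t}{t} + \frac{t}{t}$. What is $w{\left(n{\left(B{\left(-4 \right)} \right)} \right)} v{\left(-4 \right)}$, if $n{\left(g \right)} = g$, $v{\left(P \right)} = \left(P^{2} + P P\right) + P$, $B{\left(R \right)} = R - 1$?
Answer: $56$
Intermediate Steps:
$B{\left(R \right)} = -1 + R$ ($B{\left(R \right)} = R - 1 = -1 + R$)
$v{\left(P \right)} = P + 2 P^{2}$ ($v{\left(P \right)} = \left(P^{2} + P^{2}\right) + P = 2 P^{2} + P = P + 2 P^{2}$)
$w{\left(t \right)} = 2$ ($w{\left(t \right)} = 1 + 1 = 2$)
$w{\left(n{\left(B{\left(-4 \right)} \right)} \right)} v{\left(-4 \right)} = 2 \left(- 4 \left(1 + 2 \left(-4\right)\right)\right) = 2 \left(- 4 \left(1 - 8\right)\right) = 2 \left(\left(-4\right) \left(-7\right)\right) = 2 \cdot 28 = 56$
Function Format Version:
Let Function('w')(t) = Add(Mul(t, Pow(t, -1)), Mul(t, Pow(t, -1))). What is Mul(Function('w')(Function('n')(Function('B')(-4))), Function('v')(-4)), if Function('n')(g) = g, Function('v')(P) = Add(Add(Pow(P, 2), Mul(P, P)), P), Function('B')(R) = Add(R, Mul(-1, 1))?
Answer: 56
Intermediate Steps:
Function('B')(R) = Add(-1, R) (Function('B')(R) = Add(R, -1) = Add(-1, R))
Function('v')(P) = Add(P, Mul(2, Pow(P, 2))) (Function('v')(P) = Add(Add(Pow(P, 2), Pow(P, 2)), P) = Add(Mul(2, Pow(P, 2)), P) = Add(P, Mul(2, Pow(P, 2))))
Function('w')(t) = 2 (Function('w')(t) = Add(1, 1) = 2)
Mul(Function('w')(Function('n')(Function('B')(-4))), Function('v')(-4)) = Mul(2, Mul(-4, Add(1, Mul(2, -4)))) = Mul(2, Mul(-4, Add(1, -8))) = Mul(2, Mul(-4, -7)) = Mul(2, 28) = 56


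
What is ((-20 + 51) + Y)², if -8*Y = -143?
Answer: 152881/64 ≈ 2388.8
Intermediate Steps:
Y = 143/8 (Y = -⅛*(-143) = 143/8 ≈ 17.875)
((-20 + 51) + Y)² = ((-20 + 51) + 143/8)² = (31 + 143/8)² = (391/8)² = 152881/64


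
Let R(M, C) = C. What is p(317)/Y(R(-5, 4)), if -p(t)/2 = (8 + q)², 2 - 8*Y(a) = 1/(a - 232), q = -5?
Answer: -32832/457 ≈ -71.842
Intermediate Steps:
Y(a) = ¼ - 1/(8*(-232 + a)) (Y(a) = ¼ - 1/(8*(a - 232)) = ¼ - 1/(8*(-232 + a)))
p(t) = -18 (p(t) = -2*(8 - 5)² = -2*3² = -2*9 = -18)
p(317)/Y(R(-5, 4)) = -18*8*(-232 + 4)/(-465 + 2*4) = -18*(-1824/(-465 + 8)) = -18/((⅛)*(-1/228)*(-457)) = -18/457/1824 = -18*1824/457 = -32832/457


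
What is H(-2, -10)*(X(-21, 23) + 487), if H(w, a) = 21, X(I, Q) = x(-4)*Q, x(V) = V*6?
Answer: -1365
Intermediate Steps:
x(V) = 6*V
X(I, Q) = -24*Q (X(I, Q) = (6*(-4))*Q = -24*Q)
H(-2, -10)*(X(-21, 23) + 487) = 21*(-24*23 + 487) = 21*(-552 + 487) = 21*(-65) = -1365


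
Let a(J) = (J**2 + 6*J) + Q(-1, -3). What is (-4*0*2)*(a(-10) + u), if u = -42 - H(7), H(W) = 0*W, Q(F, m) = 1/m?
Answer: 0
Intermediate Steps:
H(W) = 0
a(J) = -1/3 + J**2 + 6*J (a(J) = (J**2 + 6*J) + 1/(-3) = (J**2 + 6*J) - 1/3 = -1/3 + J**2 + 6*J)
u = -42 (u = -42 - 1*0 = -42 + 0 = -42)
(-4*0*2)*(a(-10) + u) = (-4*0*2)*((-1/3 + (-10)**2 + 6*(-10)) - 42) = (0*2)*((-1/3 + 100 - 60) - 42) = 0*(119/3 - 42) = 0*(-7/3) = 0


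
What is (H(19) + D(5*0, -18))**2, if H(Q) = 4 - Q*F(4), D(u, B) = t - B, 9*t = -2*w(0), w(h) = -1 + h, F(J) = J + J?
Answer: 1364224/81 ≈ 16842.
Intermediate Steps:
F(J) = 2*J
t = 2/9 (t = (-2*(-1 + 0))/9 = (-2*(-1))/9 = (1/9)*2 = 2/9 ≈ 0.22222)
D(u, B) = 2/9 - B
H(Q) = 4 - 8*Q (H(Q) = 4 - Q*2*4 = 4 - Q*8 = 4 - 8*Q)
(H(19) + D(5*0, -18))**2 = ((4 - 8*19) + (2/9 - 1*(-18)))**2 = ((4 - 152) + (2/9 + 18))**2 = (-148 + 164/9)**2 = (-1168/9)**2 = 1364224/81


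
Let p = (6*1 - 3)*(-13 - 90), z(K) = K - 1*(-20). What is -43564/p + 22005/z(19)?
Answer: 2832847/4017 ≈ 705.21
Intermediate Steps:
z(K) = 20 + K (z(K) = K + 20 = 20 + K)
p = -309 (p = (6 - 3)*(-103) = 3*(-103) = -309)
-43564/p + 22005/z(19) = -43564/(-309) + 22005/(20 + 19) = -43564*(-1/309) + 22005/39 = 43564/309 + 22005*(1/39) = 43564/309 + 7335/13 = 2832847/4017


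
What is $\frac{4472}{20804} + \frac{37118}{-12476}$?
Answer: $- \frac{89551275}{32443838} \approx -2.7602$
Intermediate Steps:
$\frac{4472}{20804} + \frac{37118}{-12476} = 4472 \cdot \frac{1}{20804} + 37118 \left(- \frac{1}{12476}\right) = \frac{1118}{5201} - \frac{18559}{6238} = - \frac{89551275}{32443838}$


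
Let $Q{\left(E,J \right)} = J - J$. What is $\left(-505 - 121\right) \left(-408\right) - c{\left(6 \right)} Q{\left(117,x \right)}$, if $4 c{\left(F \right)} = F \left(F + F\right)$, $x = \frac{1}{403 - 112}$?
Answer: $255408$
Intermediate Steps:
$x = \frac{1}{291} \approx 0.0034364$
$Q{\left(E,J \right)} = 0$
$c{\left(F \right)} = \frac{F^{2}}{2}$ ($c{\left(F \right)} = \frac{F \left(F + F\right)}{4} = \frac{F 2 F}{4} = \frac{2 F^{2}}{4} = \frac{F^{2}}{2}$)
$\left(-505 - 121\right) \left(-408\right) - c{\left(6 \right)} Q{\left(117,x \right)} = \left(-505 - 121\right) \left(-408\right) - \frac{6^{2}}{2} \cdot 0 = \left(-626\right) \left(-408\right) - \frac{1}{2} \cdot 36 \cdot 0 = 255408 - 18 \cdot 0 = 255408 - 0 = 255408 + 0 = 255408$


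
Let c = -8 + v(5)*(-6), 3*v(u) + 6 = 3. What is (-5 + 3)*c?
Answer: 4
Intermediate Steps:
v(u) = -1 (v(u) = -2 + (⅓)*3 = -2 + 1 = -1)
c = -2 (c = -8 - 1*(-6) = -8 + 6 = -2)
(-5 + 3)*c = (-5 + 3)*(-2) = -2*(-2) = 4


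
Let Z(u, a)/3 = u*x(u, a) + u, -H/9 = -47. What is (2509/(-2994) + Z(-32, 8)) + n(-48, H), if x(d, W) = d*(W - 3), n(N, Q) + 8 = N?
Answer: 45530243/2994 ≈ 15207.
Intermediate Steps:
H = 423 (H = -9*(-47) = 423)
n(N, Q) = -8 + N
x(d, W) = d*(-3 + W)
Z(u, a) = 3*u + 3*u²*(-3 + a) (Z(u, a) = 3*(u*(u*(-3 + a)) + u) = 3*(u²*(-3 + a) + u) = 3*(u + u²*(-3 + a)) = 3*u + 3*u²*(-3 + a))
(2509/(-2994) + Z(-32, 8)) + n(-48, H) = (2509/(-2994) + 3*(-32)*(1 - 32*(-3 + 8))) + (-8 - 48) = (2509*(-1/2994) + 3*(-32)*(1 - 32*5)) - 56 = (-2509/2994 + 3*(-32)*(1 - 160)) - 56 = (-2509/2994 + 3*(-32)*(-159)) - 56 = (-2509/2994 + 15264) - 56 = 45697907/2994 - 56 = 45530243/2994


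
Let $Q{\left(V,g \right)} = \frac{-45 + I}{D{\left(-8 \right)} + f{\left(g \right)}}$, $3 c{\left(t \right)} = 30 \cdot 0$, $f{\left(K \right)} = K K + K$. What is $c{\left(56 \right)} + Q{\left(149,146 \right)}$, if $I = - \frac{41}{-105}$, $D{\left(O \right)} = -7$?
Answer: $- \frac{4684}{2252775} \approx -0.0020792$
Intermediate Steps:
$I = \frac{41}{105}$ ($I = \left(-41\right) \left(- \frac{1}{105}\right) = \frac{41}{105} \approx 0.39048$)
$f{\left(K \right)} = K + K^{2}$ ($f{\left(K \right)} = K^{2} + K = K + K^{2}$)
$c{\left(t \right)} = 0$ ($c{\left(t \right)} = \frac{30 \cdot 0}{3} = \frac{1}{3} \cdot 0 = 0$)
$Q{\left(V,g \right)} = - \frac{4684}{105 \left(-7 + g \left(1 + g\right)\right)}$ ($Q{\left(V,g \right)} = \frac{-45 + \frac{41}{105}}{-7 + g \left(1 + g\right)} = - \frac{4684}{105 \left(-7 + g \left(1 + g\right)\right)}$)
$c{\left(56 \right)} + Q{\left(149,146 \right)} = 0 - \frac{4684}{-735 + 105 \cdot 146 \left(1 + 146\right)} = 0 - \frac{4684}{-735 + 105 \cdot 146 \cdot 147} = 0 - \frac{4684}{-735 + 2253510} = 0 - \frac{4684}{2252775} = - \frac{4684}{2252775}$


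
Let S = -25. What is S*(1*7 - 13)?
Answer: 150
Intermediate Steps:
S*(1*7 - 13) = -25*(1*7 - 13) = -25*(7 - 13) = -25*(-6) = 150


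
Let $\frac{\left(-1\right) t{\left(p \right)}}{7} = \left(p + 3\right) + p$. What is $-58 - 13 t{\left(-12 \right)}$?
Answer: $-1969$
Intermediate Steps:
$t{\left(p \right)} = -21 - 14 p$ ($t{\left(p \right)} = - 7 \left(\left(p + 3\right) + p\right) = - 7 \left(\left(3 + p\right) + p\right) = - 7 \left(3 + 2 p\right) = -21 - 14 p$)
$-58 - 13 t{\left(-12 \right)} = -58 - 13 \left(-21 - -168\right) = -58 - 13 \left(-21 + 168\right) = -58 - 1911 = -1969$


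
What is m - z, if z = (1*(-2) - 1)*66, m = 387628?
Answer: 387826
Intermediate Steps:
z = -198 (z = (-2 - 1)*66 = -3*66 = -198)
m - z = 387628 - 1*(-198) = 387628 + 198 = 387826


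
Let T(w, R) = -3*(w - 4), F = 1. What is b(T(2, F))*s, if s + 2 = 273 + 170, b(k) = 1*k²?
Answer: 15876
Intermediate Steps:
T(w, R) = 12 - 3*w (T(w, R) = -3*(-4 + w) = 12 - 3*w)
b(k) = k²
s = 441 (s = -2 + (273 + 170) = -2 + 443 = 441)
b(T(2, F))*s = (12 - 3*2)²*441 = (12 - 6)²*441 = 6²*441 = 36*441 = 15876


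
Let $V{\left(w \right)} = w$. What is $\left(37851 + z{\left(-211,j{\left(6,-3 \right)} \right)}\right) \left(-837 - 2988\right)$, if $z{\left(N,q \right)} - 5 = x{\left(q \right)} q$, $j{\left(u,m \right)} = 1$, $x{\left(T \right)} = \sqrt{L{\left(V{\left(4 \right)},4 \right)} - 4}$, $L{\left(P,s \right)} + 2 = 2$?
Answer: $-144799200 - 7650 i \approx -1.448 \cdot 10^{8} - 7650.0 i$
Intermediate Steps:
$L{\left(P,s \right)} = 0$ ($L{\left(P,s \right)} = -2 + 2 = 0$)
$x{\left(T \right)} = 2 i$ ($x{\left(T \right)} = \sqrt{0 - 4} = \sqrt{-4} = 2 i$)
$z{\left(N,q \right)} = 5 + 2 i q$
$\left(37851 + z{\left(-211,j{\left(6,-3 \right)} \right)}\right) \left(-837 - 2988\right) = \left(37851 + \left(5 + 2 i 1\right)\right) \left(-837 - 2988\right) = \left(37851 + \left(5 + 2 i\right)\right) \left(-3825\right) = \left(37856 + 2 i\right) \left(-3825\right) = -144799200 - 7650 i$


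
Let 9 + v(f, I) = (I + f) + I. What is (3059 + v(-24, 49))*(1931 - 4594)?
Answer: -8319212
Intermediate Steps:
v(f, I) = -9 + f + 2*I (v(f, I) = -9 + ((I + f) + I) = -9 + (f + 2*I) = -9 + f + 2*I)
(3059 + v(-24, 49))*(1931 - 4594) = (3059 + (-9 - 24 + 2*49))*(1931 - 4594) = (3059 + (-9 - 24 + 98))*(-2663) = (3059 + 65)*(-2663) = 3124*(-2663) = -8319212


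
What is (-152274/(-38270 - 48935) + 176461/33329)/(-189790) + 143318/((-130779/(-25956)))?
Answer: 227999025094923462472919/8015534695691078050 ≈ 28445.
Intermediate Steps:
(-152274/(-38270 - 48935) + 176461/33329)/(-189790) + 143318/((-130779/(-25956))) = (-152274/(-87205) + 176461*(1/33329))*(-1/189790) + 143318/((-130779*(-1/25956))) = (-152274*(-1/87205) + 176461/33329)*(-1/189790) + 143318/(14531/2884) = (152274/87205 + 176461/33329)*(-1/189790) + 143318*(2884/14531) = (20463421651/2906455445)*(-1/189790) + 413329112/14531 = -20463421651/551616178906550 + 413329112/14531 = 227999025094923462472919/8015534695691078050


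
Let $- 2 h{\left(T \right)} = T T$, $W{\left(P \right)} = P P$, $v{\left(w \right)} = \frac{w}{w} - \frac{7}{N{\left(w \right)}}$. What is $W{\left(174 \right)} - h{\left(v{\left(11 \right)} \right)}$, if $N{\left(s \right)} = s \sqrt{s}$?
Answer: $\frac{40298046}{1331} - \frac{7 \sqrt{11}}{121} \approx 30276.0$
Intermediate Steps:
$N{\left(s \right)} = s^{\frac{3}{2}}$
$v{\left(w \right)} = 1 - \frac{7}{w^{\frac{3}{2}}}$ ($v{\left(w \right)} = \frac{w}{w} - \frac{7}{w^{\frac{3}{2}}} = 1 - \frac{7}{w^{\frac{3}{2}}}$)
$W{\left(P \right)} = P^{2}$
$h{\left(T \right)} = - \frac{T^{2}}{2}$ ($h{\left(T \right)} = - \frac{T T}{2} = - \frac{T^{2}}{2}$)
$W{\left(174 \right)} - h{\left(v{\left(11 \right)} \right)} = 174^{2} - - \frac{\left(1 - \frac{7}{11 \sqrt{11}}\right)^{2}}{2} = 30276 - - \frac{\left(1 - 7 \frac{\sqrt{11}}{121}\right)^{2}}{2} = 30276 - - \frac{\left(1 - \frac{7 \sqrt{11}}{121}\right)^{2}}{2} = 30276 + \frac{\left(1 - \frac{7 \sqrt{11}}{121}\right)^{2}}{2}$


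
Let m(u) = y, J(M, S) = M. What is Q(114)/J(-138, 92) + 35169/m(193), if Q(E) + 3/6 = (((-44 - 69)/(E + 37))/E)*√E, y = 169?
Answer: 9706813/46644 + 113*√114/2375532 ≈ 208.10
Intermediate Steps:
m(u) = 169
Q(E) = -½ - 113/(√E*(37 + E)) (Q(E) = -½ + (((-44 - 69)/(E + 37))/E)*√E = -½ + ((-113/(37 + E))/E)*√E = -½ + (-113/(E*(37 + E)))*√E = -½ - 113/(√E*(37 + E)))
Q(114)/J(-138, 92) + 35169/m(193) = ((½)*(-1*114² - 226*√114 - 37*114)/(114*(37 + 114)))/(-138) + 35169/169 = ((½)*(1/114)*(-1*12996 - 226*√114 - 4218)/151)*(-1/138) + 35169*(1/169) = ((½)*(1/114)*(1/151)*(-12996 - 226*√114 - 4218))*(-1/138) + 35169/169 = ((½)*(1/114)*(1/151)*(-17214 - 226*√114))*(-1/138) + 35169/169 = (-½ - 113*√114/17214)*(-1/138) + 35169/169 = (1/276 + 113*√114/2375532) + 35169/169 = 9706813/46644 + 113*√114/2375532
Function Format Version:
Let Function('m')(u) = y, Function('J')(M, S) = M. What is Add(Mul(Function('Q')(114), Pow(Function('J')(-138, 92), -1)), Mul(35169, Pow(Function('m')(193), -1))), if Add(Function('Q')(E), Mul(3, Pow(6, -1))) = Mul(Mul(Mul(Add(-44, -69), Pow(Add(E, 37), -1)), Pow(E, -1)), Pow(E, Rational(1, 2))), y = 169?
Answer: Add(Rational(9706813, 46644), Mul(Rational(113, 2375532), Pow(114, Rational(1, 2)))) ≈ 208.10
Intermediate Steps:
Function('m')(u) = 169
Function('Q')(E) = Add(Rational(-1, 2), Mul(-113, Pow(E, Rational(-1, 2)), Pow(Add(37, E), -1))) (Function('Q')(E) = Add(Rational(-1, 2), Mul(Mul(Mul(Add(-44, -69), Pow(Add(E, 37), -1)), Pow(E, -1)), Pow(E, Rational(1, 2)))) = Add(Rational(-1, 2), Mul(Mul(Mul(-113, Pow(Add(37, E), -1)), Pow(E, -1)), Pow(E, Rational(1, 2)))) = Add(Rational(-1, 2), Mul(Mul(-113, Pow(E, -1), Pow(Add(37, E), -1)), Pow(E, Rational(1, 2)))) = Add(Rational(-1, 2), Mul(-113, Pow(E, Rational(-1, 2)), Pow(Add(37, E), -1))))
Add(Mul(Function('Q')(114), Pow(Function('J')(-138, 92), -1)), Mul(35169, Pow(Function('m')(193), -1))) = Add(Mul(Mul(Rational(1, 2), Pow(114, -1), Pow(Add(37, 114), -1), Add(Mul(-1, Pow(114, 2)), Mul(-226, Pow(114, Rational(1, 2))), Mul(-37, 114))), Pow(-138, -1)), Mul(35169, Pow(169, -1))) = Add(Mul(Mul(Rational(1, 2), Rational(1, 114), Pow(151, -1), Add(Mul(-1, 12996), Mul(-226, Pow(114, Rational(1, 2))), -4218)), Rational(-1, 138)), Mul(35169, Rational(1, 169))) = Add(Mul(Mul(Rational(1, 2), Rational(1, 114), Rational(1, 151), Add(-12996, Mul(-226, Pow(114, Rational(1, 2))), -4218)), Rational(-1, 138)), Rational(35169, 169)) = Add(Mul(Mul(Rational(1, 2), Rational(1, 114), Rational(1, 151), Add(-17214, Mul(-226, Pow(114, Rational(1, 2))))), Rational(-1, 138)), Rational(35169, 169)) = Add(Mul(Add(Rational(-1, 2), Mul(Rational(-113, 17214), Pow(114, Rational(1, 2)))), Rational(-1, 138)), Rational(35169, 169)) = Add(Add(Rational(1, 276), Mul(Rational(113, 2375532), Pow(114, Rational(1, 2)))), Rational(35169, 169)) = Add(Rational(9706813, 46644), Mul(Rational(113, 2375532), Pow(114, Rational(1, 2))))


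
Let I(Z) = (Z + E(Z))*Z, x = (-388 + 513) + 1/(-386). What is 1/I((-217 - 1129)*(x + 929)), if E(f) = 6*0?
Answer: 37249/74969363664904921 ≈ 4.9686e-13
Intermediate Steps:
E(f) = 0
x = 48249/386 (x = 125 - 1/386 = 48249/386 ≈ 125.00)
I(Z) = Z**2 (I(Z) = (Z + 0)*Z = Z*Z = Z**2)
1/I((-217 - 1129)*(x + 929)) = 1/(((-217 - 1129)*(48249/386 + 929))**2) = 1/((-1346*406843/386)**2) = 1/((-273805339/193)**2) = 1/(74969363664904921/37249) = 37249/74969363664904921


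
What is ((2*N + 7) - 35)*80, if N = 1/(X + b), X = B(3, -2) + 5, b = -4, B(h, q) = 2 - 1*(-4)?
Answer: -15520/7 ≈ -2217.1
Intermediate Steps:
B(h, q) = 6 (B(h, q) = 2 + 4 = 6)
X = 11 (X = 6 + 5 = 11)
N = ⅐ (N = 1/(11 - 4) = 1/7 = ⅐ ≈ 0.14286)
((2*N + 7) - 35)*80 = ((2*(⅐) + 7) - 35)*80 = ((2/7 + 7) - 35)*80 = (51/7 - 35)*80 = -194/7*80 = -15520/7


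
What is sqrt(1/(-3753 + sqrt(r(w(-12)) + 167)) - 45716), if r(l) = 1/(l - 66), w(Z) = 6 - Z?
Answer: 2*sqrt(-514716447 + 11429*sqrt(24045))/sqrt(45036 - sqrt(24045)) ≈ 213.81*I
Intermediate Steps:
r(l) = 1/(-66 + l)
sqrt(1/(-3753 + sqrt(r(w(-12)) + 167)) - 45716) = sqrt(1/(-3753 + sqrt(1/(-66 + (6 - 1*(-12))) + 167)) - 45716) = sqrt(1/(-3753 + sqrt(1/(-66 + (6 + 12)) + 167)) - 45716) = sqrt(1/(-3753 + sqrt(1/(-66 + 18) + 167)) - 45716) = sqrt(1/(-3753 + sqrt(1/(-48) + 167)) - 45716) = sqrt(1/(-3753 + sqrt(-1/48 + 167)) - 45716) = sqrt(1/(-3753 + sqrt(8015/48)) - 45716) = sqrt(1/(-3753 + sqrt(24045)/12) - 45716) = sqrt(-45716 + 1/(-3753 + sqrt(24045)/12))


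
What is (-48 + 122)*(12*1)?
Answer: 888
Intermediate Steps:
(-48 + 122)*(12*1) = 74*12 = 888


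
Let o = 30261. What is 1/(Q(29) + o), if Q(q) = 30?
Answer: 1/30291 ≈ 3.3013e-5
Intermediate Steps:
1/(Q(29) + o) = 1/(30 + 30261) = 1/30291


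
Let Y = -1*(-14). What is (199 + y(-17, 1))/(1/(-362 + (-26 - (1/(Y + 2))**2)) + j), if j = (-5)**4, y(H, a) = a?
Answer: 19865800/62080369 ≈ 0.32000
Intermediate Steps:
Y = 14
j = 625
(199 + y(-17, 1))/(1/(-362 + (-26 - (1/(Y + 2))**2)) + j) = (199 + 1)/(1/(-362 + (-26 - (1/(14 + 2))**2)) + 625) = 200/(1/(-362 + (-26 - (1/16)**2)) + 625) = 200/(1/(-362 + (-26 - 1*1/256)) + 625) = 200/(1/(-362 + (-26 - 1/256)) + 625) = 200/(1/(-362 - 6657/256) + 625) = 200/(1/(-99329/256) + 625) = 200/(-256/99329 + 625) = 200/(62080369/99329) = 200*(99329/62080369) = 19865800/62080369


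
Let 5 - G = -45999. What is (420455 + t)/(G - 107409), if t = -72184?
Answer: -348271/61405 ≈ -5.6717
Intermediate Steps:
G = 46004 (G = 5 - 1*(-45999) = 5 + 45999 = 46004)
(420455 + t)/(G - 107409) = (420455 - 72184)/(46004 - 107409) = 348271/(-61405) = 348271*(-1/61405) = -348271/61405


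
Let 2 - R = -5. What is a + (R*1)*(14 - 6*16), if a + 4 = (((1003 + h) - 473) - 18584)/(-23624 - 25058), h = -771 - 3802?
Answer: -28115569/48682 ≈ -577.54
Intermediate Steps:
h = -4573
R = 7 (R = 2 - 1*(-5) = 2 + 5 = 7)
a = -172101/48682 (a = -4 + (((1003 - 4573) - 473) - 18584)/(-23624 - 25058) = -4 + ((-3570 - 473) - 18584)/(-48682) = -4 + (-4043 - 18584)*(-1/48682) = -4 - 22627*(-1/48682) = -4 + 22627/48682 = -172101/48682 ≈ -3.5352)
a + (R*1)*(14 - 6*16) = -172101/48682 + (7*1)*(14 - 6*16) = -172101/48682 + 7*(14 - 96) = -172101/48682 + 7*(-82) = -172101/48682 - 574 = -28115569/48682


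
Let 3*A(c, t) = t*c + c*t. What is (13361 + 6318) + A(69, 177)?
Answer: 27821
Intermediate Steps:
A(c, t) = 2*c*t/3 (A(c, t) = (t*c + c*t)/3 = (c*t + c*t)/3 = (2*c*t)/3 = 2*c*t/3)
(13361 + 6318) + A(69, 177) = (13361 + 6318) + (⅔)*69*177 = 19679 + 8142 = 27821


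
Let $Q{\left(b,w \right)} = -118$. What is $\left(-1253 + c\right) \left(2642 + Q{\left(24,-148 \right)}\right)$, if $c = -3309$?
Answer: $-11514488$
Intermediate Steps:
$\left(-1253 + c\right) \left(2642 + Q{\left(24,-148 \right)}\right) = \left(-1253 - 3309\right) \left(2642 - 118\right) = \left(-4562\right) 2524 = -11514488$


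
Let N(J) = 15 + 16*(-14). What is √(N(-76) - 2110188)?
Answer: I*√2110397 ≈ 1452.7*I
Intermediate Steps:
N(J) = -209 (N(J) = 15 - 224 = -209)
√(N(-76) - 2110188) = √(-209 - 2110188) = √(-2110397) = I*√2110397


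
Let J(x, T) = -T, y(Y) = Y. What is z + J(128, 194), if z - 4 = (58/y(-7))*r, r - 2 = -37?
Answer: 100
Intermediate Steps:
r = -35 (r = 2 - 37 = -35)
z = 294 (z = 4 + (58/(-7))*(-35) = 4 + (58*(-⅐))*(-35) = 4 - 58/7*(-35) = 4 + 290 = 294)
z + J(128, 194) = 294 - 1*194 = 294 - 194 = 100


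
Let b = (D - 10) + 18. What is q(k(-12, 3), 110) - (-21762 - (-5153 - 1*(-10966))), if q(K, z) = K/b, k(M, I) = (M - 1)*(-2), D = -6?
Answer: 27588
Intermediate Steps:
k(M, I) = 2 - 2*M (k(M, I) = (-1 + M)*(-2) = 2 - 2*M)
b = 2 (b = (-6 - 10) + 18 = -16 + 18 = 2)
q(K, z) = K/2
q(k(-12, 3), 110) - (-21762 - (-5153 - 1*(-10966))) = (2 - 2*(-12))/2 - (-21762 - (-5153 - 1*(-10966))) = (2 + 24)/2 - (-21762 - (-5153 + 10966)) = (½)*26 - (-21762 - 1*5813) = 13 - (-21762 - 5813) = 13 - 1*(-27575) = 13 + 27575 = 27588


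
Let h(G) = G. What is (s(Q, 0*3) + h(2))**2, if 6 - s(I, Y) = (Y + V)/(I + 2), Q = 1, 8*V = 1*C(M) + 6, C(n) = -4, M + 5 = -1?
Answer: 9025/144 ≈ 62.674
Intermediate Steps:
M = -6 (M = -5 - 1 = -6)
V = 1/4 (V = (1*(-4) + 6)/8 = (-4 + 6)/8 = (1/8)*2 = 1/4 ≈ 0.25000)
s(I, Y) = 6 - (1/4 + Y)/(2 + I) (s(I, Y) = 6 - (Y + 1/4)/(I + 2) = 6 - (1/4 + Y)/(2 + I))
(s(Q, 0*3) + h(2))**2 = ((47/4 - 0*3 + 6*1)/(2 + 1) + 2)**2 = ((47/4 - 1*0 + 6)/3 + 2)**2 = ((47/4 + 0 + 6)/3 + 2)**2 = ((1/3)*(71/4) + 2)**2 = (71/12 + 2)**2 = (95/12)**2 = 9025/144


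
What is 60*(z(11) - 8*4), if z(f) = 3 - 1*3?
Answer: -1920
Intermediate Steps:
z(f) = 0 (z(f) = 3 - 3 = 0)
60*(z(11) - 8*4) = 60*(0 - 8*4) = 60*(0 - 32) = 60*(-32) = -1920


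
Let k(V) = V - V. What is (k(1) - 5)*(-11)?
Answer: 55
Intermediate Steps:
k(V) = 0
(k(1) - 5)*(-11) = (0 - 5)*(-11) = -5*(-11) = 55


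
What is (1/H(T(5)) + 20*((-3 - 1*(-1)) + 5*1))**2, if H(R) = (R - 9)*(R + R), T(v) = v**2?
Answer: 2304096001/640000 ≈ 3600.1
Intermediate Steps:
H(R) = 2*R*(-9 + R) (H(R) = (-9 + R)*(2*R) = 2*R*(-9 + R))
(1/H(T(5)) + 20*((-3 - 1*(-1)) + 5*1))**2 = (1/(2*5**2*(-9 + 5**2)) + 20*((-3 - 1*(-1)) + 5*1))**2 = (1/(2*25*(-9 + 25)) + 20*((-3 + 1) + 5))**2 = (1/(2*25*16) + 20*(-2 + 5))**2 = (1/800 + 20*3)**2 = (1/800 + 60)**2 = (48001/800)**2 = 2304096001/640000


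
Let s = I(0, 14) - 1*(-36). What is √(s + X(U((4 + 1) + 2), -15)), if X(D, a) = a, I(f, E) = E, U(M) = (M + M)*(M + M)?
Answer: √35 ≈ 5.9161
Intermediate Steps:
U(M) = 4*M² (U(M) = (2*M)*(2*M) = 4*M²)
s = 50 (s = 14 - 1*(-36) = 14 + 36 = 50)
√(s + X(U((4 + 1) + 2), -15)) = √(50 - 15) = √35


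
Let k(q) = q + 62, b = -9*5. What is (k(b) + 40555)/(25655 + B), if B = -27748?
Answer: -252/13 ≈ -19.385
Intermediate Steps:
b = -45
k(q) = 62 + q
(k(b) + 40555)/(25655 + B) = ((62 - 45) + 40555)/(25655 - 27748) = (17 + 40555)/(-2093) = 40572*(-1/2093) = -252/13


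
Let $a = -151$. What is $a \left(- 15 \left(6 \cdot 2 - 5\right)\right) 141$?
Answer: $2235555$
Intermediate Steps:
$a \left(- 15 \left(6 \cdot 2 - 5\right)\right) 141 = - 151 \left(- 15 \left(6 \cdot 2 - 5\right)\right) 141 = - 151 \left(- 15 \left(12 - 5\right)\right) 141 = - 151 \left(\left(-15\right) 7\right) 141 = \left(-151\right) \left(-105\right) 141 = 15855 \cdot 141 = 2235555$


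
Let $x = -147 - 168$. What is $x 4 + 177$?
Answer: $-1083$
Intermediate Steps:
$x = -315$ ($x = -147 - 168 = -315$)
$x 4 + 177 = \left(-315\right) 4 + 177 = -1260 + 177 = -1083$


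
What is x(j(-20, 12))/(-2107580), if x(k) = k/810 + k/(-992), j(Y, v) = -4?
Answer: 91/211685335200 ≈ 4.2988e-10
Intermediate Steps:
x(k) = 91*k/401760 (x(k) = k*(1/810) + k*(-1/992) = k/810 - k/992 = 91*k/401760)
x(j(-20, 12))/(-2107580) = ((91/401760)*(-4))/(-2107580) = -91/100440*(-1/2107580) = 91/211685335200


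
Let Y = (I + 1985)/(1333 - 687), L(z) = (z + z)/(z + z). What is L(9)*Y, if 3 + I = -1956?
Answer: 13/323 ≈ 0.040248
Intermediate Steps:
I = -1959 (I = -3 - 1956 = -1959)
L(z) = 1 (L(z) = (2*z)/((2*z)) = (2*z)*(1/(2*z)) = 1)
Y = 13/323 (Y = (-1959 + 1985)/(1333 - 687) = 26/646 = 26*(1/646) = 13/323 ≈ 0.040248)
L(9)*Y = 1*(13/323) = 13/323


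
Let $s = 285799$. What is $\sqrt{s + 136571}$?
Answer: $57 \sqrt{130} \approx 649.9$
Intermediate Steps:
$\sqrt{s + 136571} = \sqrt{285799 + 136571} = \sqrt{422370} = 57 \sqrt{130}$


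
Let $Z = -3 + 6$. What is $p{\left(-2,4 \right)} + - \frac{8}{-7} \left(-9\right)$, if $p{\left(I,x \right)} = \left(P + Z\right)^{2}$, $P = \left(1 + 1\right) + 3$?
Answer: $\frac{376}{7} \approx 53.714$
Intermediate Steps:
$P = 5$ ($P = 2 + 3 = 5$)
$Z = 3$
$p{\left(I,x \right)} = 64$ ($p{\left(I,x \right)} = \left(5 + 3\right)^{2} = 8^{2} = 64$)
$p{\left(-2,4 \right)} + - \frac{8}{-7} \left(-9\right) = 64 + - \frac{8}{-7} \left(-9\right) = 64 + \left(-8\right) \left(- \frac{1}{7}\right) \left(-9\right) = 64 + \frac{8}{7} \left(-9\right) = 64 - \frac{72}{7} = \frac{376}{7}$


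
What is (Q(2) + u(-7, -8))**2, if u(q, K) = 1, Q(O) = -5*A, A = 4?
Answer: 361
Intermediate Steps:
Q(O) = -20 (Q(O) = -5*4 = -20)
(Q(2) + u(-7, -8))**2 = (-20 + 1)**2 = (-19)**2 = 361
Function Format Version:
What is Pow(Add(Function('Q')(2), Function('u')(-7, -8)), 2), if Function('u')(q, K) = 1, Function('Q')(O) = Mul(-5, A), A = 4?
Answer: 361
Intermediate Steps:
Function('Q')(O) = -20 (Function('Q')(O) = Mul(-5, 4) = -20)
Pow(Add(Function('Q')(2), Function('u')(-7, -8)), 2) = Pow(Add(-20, 1), 2) = Pow(-19, 2) = 361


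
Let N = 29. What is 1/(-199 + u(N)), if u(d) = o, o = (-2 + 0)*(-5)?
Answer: -1/189 ≈ -0.0052910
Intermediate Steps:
o = 10 (o = -2*(-5) = 10)
u(d) = 10
1/(-199 + u(N)) = 1/(-199 + 10) = 1/(-189) = -1/189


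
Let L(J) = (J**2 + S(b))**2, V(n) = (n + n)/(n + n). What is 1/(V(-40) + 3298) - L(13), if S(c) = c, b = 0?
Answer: -94222738/3299 ≈ -28561.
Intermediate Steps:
V(n) = 1 (V(n) = (2*n)/((2*n)) = (2*n)*(1/(2*n)) = 1)
L(J) = J**4 (L(J) = (J**2 + 0)**2 = (J**2)**2 = J**4)
1/(V(-40) + 3298) - L(13) = 1/(1 + 3298) - 1*13**4 = 1/3299 - 1*28561 = 1/3299 - 28561 = -94222738/3299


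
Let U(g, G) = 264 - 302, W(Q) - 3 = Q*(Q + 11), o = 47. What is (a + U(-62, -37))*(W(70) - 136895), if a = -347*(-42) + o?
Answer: -1913610426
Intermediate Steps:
W(Q) = 3 + Q*(11 + Q) (W(Q) = 3 + Q*(Q + 11) = 3 + Q*(11 + Q))
U(g, G) = -38
a = 14621 (a = -347*(-42) + 47 = 14574 + 47 = 14621)
(a + U(-62, -37))*(W(70) - 136895) = (14621 - 38)*((3 + 70² + 11*70) - 136895) = 14583*((3 + 4900 + 770) - 136895) = 14583*(5673 - 136895) = 14583*(-131222) = -1913610426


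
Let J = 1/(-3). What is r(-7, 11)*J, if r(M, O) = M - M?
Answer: 0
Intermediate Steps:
r(M, O) = 0
J = -⅓ ≈ -0.33333
r(-7, 11)*J = 0*(-⅓) = 0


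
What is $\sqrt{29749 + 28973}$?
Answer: $\sqrt{58722} \approx 242.33$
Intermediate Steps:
$\sqrt{29749 + 28973} = \sqrt{58722}$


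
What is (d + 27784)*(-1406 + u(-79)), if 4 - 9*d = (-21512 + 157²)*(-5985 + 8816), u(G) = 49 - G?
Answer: 1225571754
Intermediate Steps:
d = -2960281/3 (d = 4/9 - (-21512 + 157²)*(-5985 + 8816)/9 = 4/9 - (-21512 + 24649)*2831/9 = 4/9 - 3137*2831/9 = 4/9 - ⅑*8880847 = 4/9 - 8880847/9 = -2960281/3 ≈ -9.8676e+5)
(d + 27784)*(-1406 + u(-79)) = (-2960281/3 + 27784)*(-1406 + (49 - 1*(-79))) = -2876929*(-1406 + (49 + 79))/3 = -2876929*(-1406 + 128)/3 = -2876929/3*(-1278) = 1225571754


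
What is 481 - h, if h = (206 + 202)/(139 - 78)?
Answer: 28933/61 ≈ 474.31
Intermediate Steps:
h = 408/61 ≈ 6.6885
481 - h = 481 - 1*408/61 = 481 - 408/61 = 28933/61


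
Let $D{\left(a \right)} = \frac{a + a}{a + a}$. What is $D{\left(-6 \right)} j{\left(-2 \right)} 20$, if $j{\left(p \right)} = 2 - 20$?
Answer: $-360$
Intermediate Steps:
$j{\left(p \right)} = -18$ ($j{\left(p \right)} = 2 - 20 = -18$)
$D{\left(a \right)} = 1$ ($D{\left(a \right)} = \frac{2 a}{2 a} = 2 a \frac{1}{2 a} = 1$)
$D{\left(-6 \right)} j{\left(-2 \right)} 20 = 1 \left(-18\right) 20 = \left(-18\right) 20 = -360$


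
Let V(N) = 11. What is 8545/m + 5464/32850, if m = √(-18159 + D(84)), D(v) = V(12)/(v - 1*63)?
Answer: 2732/16425 - 8545*I*√500493/95332 ≈ 0.16633 - 63.412*I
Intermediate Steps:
D(v) = 11/(-63 + v) (D(v) = 11/(v - 1*63) = 11/(v - 63) = 11/(-63 + v))
m = 4*I*√500493/21 (m = √(-18159 + 11/(-63 + 84)) = √(-18159 + 11/21) = √(-381328/21) = 4*I*√500493/21 ≈ 134.75*I)
8545/m + 5464/32850 = 8545/((4*I*√500493/21)) + 5464/32850 = 8545*(-I*√500493/95332) + 5464*(1/32850) = -8545*I*√500493/95332 + 2732/16425 = 2732/16425 - 8545*I*√500493/95332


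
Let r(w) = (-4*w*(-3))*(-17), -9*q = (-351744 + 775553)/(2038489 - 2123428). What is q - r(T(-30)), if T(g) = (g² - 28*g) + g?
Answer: 266671510649/764451 ≈ 3.4884e+5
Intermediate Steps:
T(g) = g² - 27*g
q = 423809/764451 (q = -(-351744 + 775553)/(9*(2038489 - 2123428)) = -423809/(9*(-84939)) = -423809*(-1)/(9*84939) = -⅑*(-423809/84939) = 423809/764451 ≈ 0.55440)
r(w) = -204*w (r(w) = (12*w)*(-17) = -204*w)
q - r(T(-30)) = 423809/764451 - (-204)*(-30*(-27 - 30)) = 423809/764451 - (-204)*(-30*(-57)) = 423809/764451 - (-204)*1710 = 423809/764451 - 1*(-348840) = 423809/764451 + 348840 = 266671510649/764451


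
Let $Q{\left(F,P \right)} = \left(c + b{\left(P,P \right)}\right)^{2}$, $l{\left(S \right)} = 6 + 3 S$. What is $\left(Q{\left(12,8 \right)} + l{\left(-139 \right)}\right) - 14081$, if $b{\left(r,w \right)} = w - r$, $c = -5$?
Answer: $-14467$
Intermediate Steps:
$Q{\left(F,P \right)} = 25$ ($Q{\left(F,P \right)} = \left(-5 + \left(P - P\right)\right)^{2} = \left(-5 + 0\right)^{2} = \left(-5\right)^{2} = 25$)
$\left(Q{\left(12,8 \right)} + l{\left(-139 \right)}\right) - 14081 = \left(25 + \left(6 + 3 \left(-139\right)\right)\right) - 14081 = \left(25 + \left(6 - 417\right)\right) - 14081 = \left(25 - 411\right) - 14081 = -386 - 14081 = -14467$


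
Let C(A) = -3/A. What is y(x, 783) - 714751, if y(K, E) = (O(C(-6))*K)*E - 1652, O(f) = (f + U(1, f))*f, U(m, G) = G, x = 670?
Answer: -454098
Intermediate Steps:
O(f) = 2*f² (O(f) = (f + f)*f = (2*f)*f = 2*f²)
y(K, E) = -1652 + E*K/2 (y(K, E) = ((2*(-3/(-6))²)*K)*E - 1652 = ((2*(-3*(-⅙))²)*K)*E - 1652 = ((2*(½)²)*K)*E - 1652 = ((2*(¼))*K)*E - 1652 = (K/2)*E - 1652 = E*K/2 - 1652 = -1652 + E*K/2)
y(x, 783) - 714751 = (-1652 + (½)*783*670) - 714751 = (-1652 + 262305) - 714751 = 260653 - 714751 = -454098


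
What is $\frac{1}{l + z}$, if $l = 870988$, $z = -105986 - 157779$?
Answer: $\frac{1}{607223} \approx 1.6468 \cdot 10^{-6}$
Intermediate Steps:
$z = -263765$ ($z = -105986 - 157779 = -263765$)
$\frac{1}{l + z} = \frac{1}{870988 - 263765} = \frac{1}{607223}$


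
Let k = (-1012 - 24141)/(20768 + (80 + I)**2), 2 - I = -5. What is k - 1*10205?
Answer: -289204238/28337 ≈ -10206.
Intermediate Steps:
I = 7 (I = 2 - 1*(-5) = 2 + 5 = 7)
k = -25153/28337 (k = (-1012 - 24141)/(20768 + (80 + 7)**2) = -25153/(20768 + 87**2) = -25153/(20768 + 7569) = -25153/28337 ≈ -0.88764)
k - 1*10205 = -25153/28337 - 1*10205 = -25153/28337 - 10205 = -289204238/28337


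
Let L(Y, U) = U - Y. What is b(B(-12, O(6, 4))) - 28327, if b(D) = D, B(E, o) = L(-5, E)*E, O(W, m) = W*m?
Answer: -28243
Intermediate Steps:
B(E, o) = E*(5 + E) (B(E, o) = (E - 1*(-5))*E = (E + 5)*E = (5 + E)*E = E*(5 + E))
b(B(-12, O(6, 4))) - 28327 = -12*(5 - 12) - 28327 = -12*(-7) - 28327 = 84 - 28327 = -28243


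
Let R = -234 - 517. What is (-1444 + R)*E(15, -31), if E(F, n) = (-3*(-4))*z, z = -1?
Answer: 26340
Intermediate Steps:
E(F, n) = -12 (E(F, n) = -3*(-4)*(-1) = 12*(-1) = -12)
R = -751
(-1444 + R)*E(15, -31) = (-1444 - 751)*(-12) = -2195*(-12) = 26340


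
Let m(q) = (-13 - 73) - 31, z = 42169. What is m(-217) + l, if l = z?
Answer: 42052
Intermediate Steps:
l = 42169
m(q) = -117 (m(q) = -86 - 31 = -117)
m(-217) + l = -117 + 42169 = 42052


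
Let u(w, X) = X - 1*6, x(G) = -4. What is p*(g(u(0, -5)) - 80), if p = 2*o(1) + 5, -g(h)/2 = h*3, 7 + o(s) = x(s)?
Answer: 238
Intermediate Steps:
o(s) = -11 (o(s) = -7 - 4 = -11)
u(w, X) = -6 + X (u(w, X) = X - 6 = -6 + X)
g(h) = -6*h (g(h) = -2*h*3 = -6*h)
p = -17 (p = 2*(-11) + 5 = -22 + 5 = -17)
p*(g(u(0, -5)) - 80) = -17*(-6*(-6 - 5) - 80) = -17*(-6*(-11) - 80) = -17*(66 - 80) = -17*(-14) = 238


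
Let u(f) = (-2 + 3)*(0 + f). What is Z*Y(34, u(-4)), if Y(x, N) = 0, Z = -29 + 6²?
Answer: 0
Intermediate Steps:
u(f) = f (u(f) = 1*f = f)
Z = 7 (Z = -29 + 36 = 7)
Z*Y(34, u(-4)) = 7*0 = 0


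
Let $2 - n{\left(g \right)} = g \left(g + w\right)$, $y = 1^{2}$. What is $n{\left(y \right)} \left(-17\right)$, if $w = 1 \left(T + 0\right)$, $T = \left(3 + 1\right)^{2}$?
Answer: $255$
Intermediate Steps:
$T = 16$ ($T = 4^{2} = 16$)
$y = 1$
$w = 16$ ($w = 1 \left(16 + 0\right) = 1 \cdot 16 = 16$)
$n{\left(g \right)} = 2 - g \left(16 + g\right)$ ($n{\left(g \right)} = 2 - g \left(g + 16\right) = 2 - g \left(16 + g\right)$)
$n{\left(y \right)} \left(-17\right) = \left(2 - 1^{2} - 16\right) \left(-17\right) = \left(2 - 1 - 16\right) \left(-17\right) = \left(-15\right) \left(-17\right) = 255$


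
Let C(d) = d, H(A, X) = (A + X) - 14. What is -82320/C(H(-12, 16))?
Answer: 8232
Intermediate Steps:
H(A, X) = -14 + A + X
-82320/C(H(-12, 16)) = -82320/(-14 - 12 + 16) = -82320/(-10) = -82320*(-⅒) = 8232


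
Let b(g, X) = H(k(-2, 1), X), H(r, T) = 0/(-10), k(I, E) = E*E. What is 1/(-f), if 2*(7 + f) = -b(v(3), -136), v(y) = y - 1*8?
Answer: ⅐ ≈ 0.14286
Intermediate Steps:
v(y) = -8 + y (v(y) = y - 8 = -8 + y)
k(I, E) = E²
H(r, T) = 0 (H(r, T) = 0*(-⅒) = 0)
b(g, X) = 0
f = -7 (f = -7 + (-1*0)/2 = -7 + (½)*0 = -7 + 0 = -7)
1/(-f) = 1/(-1*(-7)) = 1/7 = ⅐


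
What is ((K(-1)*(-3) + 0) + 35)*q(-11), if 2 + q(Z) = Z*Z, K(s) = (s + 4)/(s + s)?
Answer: 9401/2 ≈ 4700.5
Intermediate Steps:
K(s) = (4 + s)/(2*s) (K(s) = (4 + s)/((2*s)) = (4 + s)*(1/(2*s)) = (4 + s)/(2*s))
q(Z) = -2 + Z**2 (q(Z) = -2 + Z*Z = -2 + Z**2)
((K(-1)*(-3) + 0) + 35)*q(-11) = ((((1/2)*(4 - 1)/(-1))*(-3) + 0) + 35)*(-2 + (-11)**2) = ((((1/2)*(-1)*3)*(-3) + 0) + 35)*(-2 + 121) = ((-3/2*(-3) + 0) + 35)*119 = ((9/2 + 0) + 35)*119 = (9/2 + 35)*119 = (79/2)*119 = 9401/2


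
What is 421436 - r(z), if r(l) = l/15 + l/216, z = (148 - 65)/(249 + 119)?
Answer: 167495517449/397440 ≈ 4.2144e+5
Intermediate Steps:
z = 83/368 ≈ 0.22554
r(l) = 77*l/1080 (r(l) = l*(1/15) + l*(1/216) = l/15 + l/216 = 77*l/1080)
421436 - r(z) = 421436 - 77*83/(1080*368) = 421436 - 1*6391/397440 = 421436 - 6391/397440 = 167495517449/397440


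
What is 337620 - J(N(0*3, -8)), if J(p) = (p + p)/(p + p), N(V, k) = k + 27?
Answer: 337619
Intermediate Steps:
N(V, k) = 27 + k
J(p) = 1 (J(p) = (2*p)/((2*p)) = (2*p)*(1/(2*p)) = 1)
337620 - J(N(0*3, -8)) = 337620 - 1*1 = 337620 - 1 = 337619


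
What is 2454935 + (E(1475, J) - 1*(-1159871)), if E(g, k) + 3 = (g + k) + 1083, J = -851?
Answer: 3616510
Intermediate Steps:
E(g, k) = 1080 + g + k (E(g, k) = -3 + ((g + k) + 1083) = -3 + (1083 + g + k) = 1080 + g + k)
2454935 + (E(1475, J) - 1*(-1159871)) = 2454935 + ((1080 + 1475 - 851) - 1*(-1159871)) = 2454935 + (1704 + 1159871) = 2454935 + 1161575 = 3616510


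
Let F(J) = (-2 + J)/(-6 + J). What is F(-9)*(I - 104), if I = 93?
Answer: -121/15 ≈ -8.0667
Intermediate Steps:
F(J) = (-2 + J)/(-6 + J)
F(-9)*(I - 104) = ((-2 - 9)/(-6 - 9))*(93 - 104) = (-11/(-15))*(-11) = -1/15*(-11)*(-11) = (11/15)*(-11) = -121/15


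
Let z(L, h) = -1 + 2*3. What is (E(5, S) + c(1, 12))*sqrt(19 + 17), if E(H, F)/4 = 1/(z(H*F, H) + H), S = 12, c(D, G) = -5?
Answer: -138/5 ≈ -27.600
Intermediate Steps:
z(L, h) = 5 (z(L, h) = -1 + 6 = 5)
E(H, F) = 4/(5 + H)
(E(5, S) + c(1, 12))*sqrt(19 + 17) = (4/(5 + 5) - 5)*sqrt(19 + 17) = (4/10 - 5)*sqrt(36) = (4*(1/10) - 5)*6 = (2/5 - 5)*6 = -23/5*6 = -138/5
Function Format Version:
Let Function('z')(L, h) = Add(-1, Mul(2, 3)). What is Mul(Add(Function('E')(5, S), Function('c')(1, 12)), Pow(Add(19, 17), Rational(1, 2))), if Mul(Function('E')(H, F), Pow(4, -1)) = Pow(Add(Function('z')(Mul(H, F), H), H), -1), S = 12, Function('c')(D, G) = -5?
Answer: Rational(-138, 5) ≈ -27.600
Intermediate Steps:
Function('z')(L, h) = 5 (Function('z')(L, h) = Add(-1, 6) = 5)
Function('E')(H, F) = Mul(4, Pow(Add(5, H), -1))
Mul(Add(Function('E')(5, S), Function('c')(1, 12)), Pow(Add(19, 17), Rational(1, 2))) = Mul(Add(Mul(4, Pow(Add(5, 5), -1)), -5), Pow(Add(19, 17), Rational(1, 2))) = Mul(Add(Mul(4, Pow(10, -1)), -5), Pow(36, Rational(1, 2))) = Mul(Add(Mul(4, Rational(1, 10)), -5), 6) = Mul(Add(Rational(2, 5), -5), 6) = Mul(Rational(-23, 5), 6) = Rational(-138, 5)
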